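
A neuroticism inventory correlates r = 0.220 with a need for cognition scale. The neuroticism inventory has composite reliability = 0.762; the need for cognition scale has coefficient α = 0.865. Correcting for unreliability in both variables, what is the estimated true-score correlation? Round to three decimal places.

r_true = r_obs / √(r_xx · r_yy) = 0.220 / √(0.762 × 0.865) = 0.220 / √0.659130 = 0.220 / 0.8119 ≈ 0.271.

0.271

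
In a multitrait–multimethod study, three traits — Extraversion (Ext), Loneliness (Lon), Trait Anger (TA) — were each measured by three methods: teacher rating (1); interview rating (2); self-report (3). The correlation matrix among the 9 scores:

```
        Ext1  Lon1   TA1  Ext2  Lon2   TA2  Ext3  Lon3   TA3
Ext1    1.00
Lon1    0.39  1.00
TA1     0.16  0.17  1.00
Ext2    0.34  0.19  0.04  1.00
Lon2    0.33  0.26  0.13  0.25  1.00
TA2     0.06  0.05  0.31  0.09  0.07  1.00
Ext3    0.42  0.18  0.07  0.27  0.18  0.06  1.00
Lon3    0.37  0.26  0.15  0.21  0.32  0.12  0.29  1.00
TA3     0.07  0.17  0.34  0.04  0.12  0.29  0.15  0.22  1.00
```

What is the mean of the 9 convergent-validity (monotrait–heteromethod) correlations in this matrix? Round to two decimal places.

Convergent values: 0.34, 0.42, 0.27, 0.26, 0.26, 0.32, 0.31, 0.34, 0.29; mean = 2.81/9 = 0.31.

0.31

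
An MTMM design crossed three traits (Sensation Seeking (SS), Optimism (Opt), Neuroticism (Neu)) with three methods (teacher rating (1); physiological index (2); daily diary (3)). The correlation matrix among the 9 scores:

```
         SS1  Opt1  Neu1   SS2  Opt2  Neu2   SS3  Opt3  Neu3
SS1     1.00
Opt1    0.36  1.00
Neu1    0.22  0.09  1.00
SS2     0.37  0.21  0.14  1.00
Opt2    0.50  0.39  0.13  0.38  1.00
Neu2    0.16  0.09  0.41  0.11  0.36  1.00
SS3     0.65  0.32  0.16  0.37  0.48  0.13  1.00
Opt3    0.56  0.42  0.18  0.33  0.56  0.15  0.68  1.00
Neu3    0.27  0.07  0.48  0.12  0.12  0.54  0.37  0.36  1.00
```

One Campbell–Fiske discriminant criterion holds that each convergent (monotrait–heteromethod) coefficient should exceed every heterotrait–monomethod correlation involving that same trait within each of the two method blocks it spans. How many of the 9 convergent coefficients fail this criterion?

5

Each convergent coefficient versus the relevant comparison correlations:
SS (methods 1·2): 0.37 vs {0.36, 0.38, 0.22, 0.11} → fail.
SS (methods 1·3): 0.65 vs {0.36, 0.68, 0.22, 0.37} → fail.
SS (methods 2·3): 0.37 vs {0.38, 0.68, 0.11, 0.37} → fail.
Opt (methods 1·2): 0.39 vs {0.36, 0.38, 0.09, 0.36} → pass.
Opt (methods 1·3): 0.42 vs {0.36, 0.68, 0.09, 0.36} → fail.
Opt (methods 2·3): 0.56 vs {0.38, 0.68, 0.36, 0.36} → fail.
Neu (methods 1·2): 0.41 vs {0.22, 0.11, 0.09, 0.36} → pass.
Neu (methods 1·3): 0.48 vs {0.22, 0.37, 0.09, 0.36} → pass.
Neu (methods 2·3): 0.54 vs {0.11, 0.37, 0.36, 0.36} → pass.
5 of 9 fail.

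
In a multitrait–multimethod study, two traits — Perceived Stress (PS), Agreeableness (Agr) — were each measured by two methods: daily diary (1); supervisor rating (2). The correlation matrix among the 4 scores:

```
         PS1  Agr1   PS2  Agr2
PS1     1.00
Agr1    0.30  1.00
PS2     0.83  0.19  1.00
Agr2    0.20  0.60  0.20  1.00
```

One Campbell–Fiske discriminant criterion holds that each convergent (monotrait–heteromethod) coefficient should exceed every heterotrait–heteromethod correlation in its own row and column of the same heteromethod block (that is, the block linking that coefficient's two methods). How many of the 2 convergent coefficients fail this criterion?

0

Convergent coefficients and their comparison sets:
PS (methods 1·2): 0.83 vs {0.20, 0.19} → pass.
Agr (methods 1·2): 0.60 vs {0.19, 0.20} → pass.
0 of 2 fail.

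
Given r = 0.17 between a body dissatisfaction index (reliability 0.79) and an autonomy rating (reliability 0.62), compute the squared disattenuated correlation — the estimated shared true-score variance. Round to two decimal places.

Disattenuated r = 0.17 / √(0.79 × 0.62) = 0.17 / 0.6999 = 0.2429.
Shared true-score variance = 0.2429² = 0.0590 ≈ 0.06.

0.06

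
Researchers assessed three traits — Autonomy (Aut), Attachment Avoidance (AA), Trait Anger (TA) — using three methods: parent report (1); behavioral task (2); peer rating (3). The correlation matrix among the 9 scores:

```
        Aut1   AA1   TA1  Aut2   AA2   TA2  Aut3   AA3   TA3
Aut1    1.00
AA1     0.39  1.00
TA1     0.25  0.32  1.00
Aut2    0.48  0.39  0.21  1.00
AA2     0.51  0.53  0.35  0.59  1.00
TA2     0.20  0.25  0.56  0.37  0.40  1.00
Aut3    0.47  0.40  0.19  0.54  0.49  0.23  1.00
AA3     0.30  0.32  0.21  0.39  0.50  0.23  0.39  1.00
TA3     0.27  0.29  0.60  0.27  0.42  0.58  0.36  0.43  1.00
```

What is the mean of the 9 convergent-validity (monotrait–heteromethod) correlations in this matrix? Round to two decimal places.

Convergent values: 0.48, 0.47, 0.54, 0.53, 0.32, 0.50, 0.56, 0.60, 0.58; mean = 4.58/9 = 0.51.

0.51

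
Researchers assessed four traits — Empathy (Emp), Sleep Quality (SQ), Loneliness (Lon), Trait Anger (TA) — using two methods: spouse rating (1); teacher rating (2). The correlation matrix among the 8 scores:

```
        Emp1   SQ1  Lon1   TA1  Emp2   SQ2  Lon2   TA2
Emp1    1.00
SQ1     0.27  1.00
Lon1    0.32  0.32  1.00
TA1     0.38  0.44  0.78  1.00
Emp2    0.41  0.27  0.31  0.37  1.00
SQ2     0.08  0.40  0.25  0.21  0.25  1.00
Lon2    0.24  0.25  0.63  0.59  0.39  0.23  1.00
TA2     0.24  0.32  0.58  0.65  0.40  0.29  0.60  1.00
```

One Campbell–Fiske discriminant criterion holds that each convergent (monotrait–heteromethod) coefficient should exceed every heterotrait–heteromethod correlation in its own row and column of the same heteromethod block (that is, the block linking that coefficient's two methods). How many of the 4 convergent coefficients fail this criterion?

Checking each validity diagonal entry against its comparison values:
Emp (methods 1·2): 0.41 vs {0.08, 0.27, 0.24, 0.31, 0.24, 0.37} → pass.
SQ (methods 1·2): 0.40 vs {0.27, 0.08, 0.25, 0.25, 0.32, 0.21} → pass.
Lon (methods 1·2): 0.63 vs {0.31, 0.24, 0.25, 0.25, 0.58, 0.59} → pass.
TA (methods 1·2): 0.65 vs {0.37, 0.24, 0.21, 0.32, 0.59, 0.58} → pass.
0 of 4 fail.

0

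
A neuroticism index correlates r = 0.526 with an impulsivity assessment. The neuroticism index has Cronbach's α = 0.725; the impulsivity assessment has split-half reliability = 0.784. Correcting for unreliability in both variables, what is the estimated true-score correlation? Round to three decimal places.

r_true = r_obs / √(r_xx · r_yy) = 0.526 / √(0.725 × 0.784) = 0.526 / √0.568400 = 0.526 / 0.7539 ≈ 0.698.

0.698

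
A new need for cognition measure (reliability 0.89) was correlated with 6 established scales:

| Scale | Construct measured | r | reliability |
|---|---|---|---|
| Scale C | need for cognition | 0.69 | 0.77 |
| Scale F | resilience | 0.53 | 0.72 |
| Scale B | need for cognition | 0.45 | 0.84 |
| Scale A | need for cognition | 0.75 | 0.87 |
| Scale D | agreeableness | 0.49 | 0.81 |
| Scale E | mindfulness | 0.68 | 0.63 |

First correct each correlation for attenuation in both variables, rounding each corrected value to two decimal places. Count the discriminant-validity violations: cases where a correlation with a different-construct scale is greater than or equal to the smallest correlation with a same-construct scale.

3

Disattenuated r (r / √(r_scale · r_new)):
  Scale C (conv): 0.69 / √(0.77·0.89) = 0.83
  Scale F (disc): 0.53 / √(0.72·0.89) = 0.66
  Scale B (conv): 0.45 / √(0.84·0.89) = 0.52
  Scale A (conv): 0.75 / √(0.87·0.89) = 0.85
  Scale D (disc): 0.49 / √(0.81·0.89) = 0.58
  Scale E (disc): 0.68 / √(0.63·0.89) = 0.91
Smallest convergent = 0.52. Discriminant values: 0.66, 0.58, 0.91; count ≥ 0.52 → 3.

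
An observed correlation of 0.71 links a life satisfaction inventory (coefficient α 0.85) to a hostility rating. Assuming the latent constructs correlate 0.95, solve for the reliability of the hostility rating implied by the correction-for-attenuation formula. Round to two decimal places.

r_true = r_obs / √(r_xx · r_yy) ⇒ 0.95 = 0.71 / √(0.85 · r_yy).
√(0.85 · r_yy) = 0.71 / 0.95 = 0.7474; 0.85 · r_yy = 0.5586; r_yy = 0.5586 / 0.85 ≈ 0.66.

0.66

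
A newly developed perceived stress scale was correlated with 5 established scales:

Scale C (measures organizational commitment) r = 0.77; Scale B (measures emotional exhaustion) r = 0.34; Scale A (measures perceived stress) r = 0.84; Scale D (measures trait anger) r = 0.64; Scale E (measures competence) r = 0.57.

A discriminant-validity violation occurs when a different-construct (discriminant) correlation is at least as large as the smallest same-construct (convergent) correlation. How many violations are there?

Convergent (same construct = perceived stress): Scale A.
Smallest convergent = 0.84. Discriminant values: 0.77, 0.34, 0.64, 0.57; count ≥ 0.84 → 0.

0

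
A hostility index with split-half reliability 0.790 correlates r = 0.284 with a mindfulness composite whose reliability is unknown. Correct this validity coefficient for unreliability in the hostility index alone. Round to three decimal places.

0.320

Single correction: r_c = r_obs / √r_xx = 0.284 / √0.790 = 0.284 / 0.8888 ≈ 0.320.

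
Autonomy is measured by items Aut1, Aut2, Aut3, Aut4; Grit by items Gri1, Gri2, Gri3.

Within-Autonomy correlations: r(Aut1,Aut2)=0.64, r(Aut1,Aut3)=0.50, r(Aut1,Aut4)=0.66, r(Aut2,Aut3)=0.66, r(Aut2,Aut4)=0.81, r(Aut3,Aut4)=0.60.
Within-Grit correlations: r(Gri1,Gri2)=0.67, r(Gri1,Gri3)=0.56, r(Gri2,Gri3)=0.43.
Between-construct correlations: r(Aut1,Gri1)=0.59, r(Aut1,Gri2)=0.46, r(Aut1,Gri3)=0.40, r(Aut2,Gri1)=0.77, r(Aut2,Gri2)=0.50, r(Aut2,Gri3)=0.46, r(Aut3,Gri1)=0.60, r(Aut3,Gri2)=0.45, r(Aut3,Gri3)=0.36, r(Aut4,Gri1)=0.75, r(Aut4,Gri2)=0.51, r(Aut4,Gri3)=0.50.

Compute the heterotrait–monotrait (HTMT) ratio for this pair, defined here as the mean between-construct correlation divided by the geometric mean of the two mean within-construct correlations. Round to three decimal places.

0.886

Between-construct mean = 6.35/12 = 0.5292.
Mean within-Aut = 3.87/6 = 0.6450; mean within-Gri = 1.66/3 = 0.5533.
Geometric mean = √(0.6450 × 0.5533) = 0.5974.
HTMT = 0.5292 / 0.5974 = 0.886.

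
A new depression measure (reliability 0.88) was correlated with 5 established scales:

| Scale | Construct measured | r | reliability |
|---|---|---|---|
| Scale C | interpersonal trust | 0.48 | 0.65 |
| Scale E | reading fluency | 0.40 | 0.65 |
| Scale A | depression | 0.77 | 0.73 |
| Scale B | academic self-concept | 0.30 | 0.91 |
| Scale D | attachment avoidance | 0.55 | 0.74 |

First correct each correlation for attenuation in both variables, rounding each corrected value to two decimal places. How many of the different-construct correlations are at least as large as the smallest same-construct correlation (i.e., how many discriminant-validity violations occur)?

Disattenuated r (r / √(r_scale · r_new)):
  Scale C (disc): 0.48 / √(0.65·0.88) = 0.63
  Scale E (disc): 0.40 / √(0.65·0.88) = 0.53
  Scale A (conv): 0.77 / √(0.73·0.88) = 0.96
  Scale B (disc): 0.30 / √(0.91·0.88) = 0.34
  Scale D (disc): 0.55 / √(0.74·0.88) = 0.68
Smallest convergent = 0.96. Discriminant values: 0.63, 0.53, 0.34, 0.68; count ≥ 0.96 → 0.

0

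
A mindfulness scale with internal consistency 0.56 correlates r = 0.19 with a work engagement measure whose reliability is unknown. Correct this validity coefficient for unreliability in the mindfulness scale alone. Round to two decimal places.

Single correction: r_c = r_obs / √r_xx = 0.19 / √0.56 = 0.19 / 0.7483 ≈ 0.25.

0.25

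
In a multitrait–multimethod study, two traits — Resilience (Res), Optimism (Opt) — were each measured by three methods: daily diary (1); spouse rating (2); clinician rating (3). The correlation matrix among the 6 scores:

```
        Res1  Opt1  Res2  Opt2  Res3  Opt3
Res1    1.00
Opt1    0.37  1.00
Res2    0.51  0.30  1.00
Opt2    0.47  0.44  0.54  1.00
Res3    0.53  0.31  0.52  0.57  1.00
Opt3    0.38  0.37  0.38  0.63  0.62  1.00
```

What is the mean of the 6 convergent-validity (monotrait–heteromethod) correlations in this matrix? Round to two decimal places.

Convergent values: 0.51, 0.53, 0.52, 0.44, 0.37, 0.63; mean = 3.00/6 = 0.50.

0.50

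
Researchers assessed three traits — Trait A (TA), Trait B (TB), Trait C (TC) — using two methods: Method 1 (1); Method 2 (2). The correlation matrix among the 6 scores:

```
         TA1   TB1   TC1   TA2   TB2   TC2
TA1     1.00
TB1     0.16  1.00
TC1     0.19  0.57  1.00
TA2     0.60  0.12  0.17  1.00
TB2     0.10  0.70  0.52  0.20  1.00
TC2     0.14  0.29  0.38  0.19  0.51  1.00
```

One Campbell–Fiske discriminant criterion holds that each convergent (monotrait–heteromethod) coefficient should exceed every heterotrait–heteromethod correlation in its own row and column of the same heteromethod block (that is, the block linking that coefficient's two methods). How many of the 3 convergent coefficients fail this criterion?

1

Each convergent coefficient versus the relevant comparison correlations:
TA (methods 1·2): 0.60 vs {0.10, 0.12, 0.14, 0.17} → pass.
TB (methods 1·2): 0.70 vs {0.12, 0.10, 0.29, 0.52} → pass.
TC (methods 1·2): 0.38 vs {0.17, 0.14, 0.52, 0.29} → fail.
1 of 3 fail.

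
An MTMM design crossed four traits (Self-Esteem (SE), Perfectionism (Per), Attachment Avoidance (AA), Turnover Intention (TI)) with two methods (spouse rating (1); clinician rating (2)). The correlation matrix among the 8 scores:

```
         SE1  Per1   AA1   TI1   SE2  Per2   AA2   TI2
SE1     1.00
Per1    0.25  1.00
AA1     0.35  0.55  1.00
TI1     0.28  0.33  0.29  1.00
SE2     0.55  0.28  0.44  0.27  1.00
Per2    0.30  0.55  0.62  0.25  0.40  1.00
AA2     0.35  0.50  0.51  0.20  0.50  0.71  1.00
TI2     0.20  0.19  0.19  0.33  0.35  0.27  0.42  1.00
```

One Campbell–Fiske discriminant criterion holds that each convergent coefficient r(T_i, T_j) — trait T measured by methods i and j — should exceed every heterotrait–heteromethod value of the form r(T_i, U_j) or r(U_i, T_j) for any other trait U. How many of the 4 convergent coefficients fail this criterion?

2

Each convergent coefficient versus the relevant comparison correlations:
SE (methods 1·2): 0.55 vs {0.30, 0.28, 0.35, 0.44, 0.20, 0.27} → pass.
Per (methods 1·2): 0.55 vs {0.28, 0.30, 0.50, 0.62, 0.19, 0.25} → fail.
AA (methods 1·2): 0.51 vs {0.44, 0.35, 0.62, 0.50, 0.19, 0.20} → fail.
TI (methods 1·2): 0.33 vs {0.27, 0.20, 0.25, 0.19, 0.20, 0.19} → pass.
2 of 4 fail.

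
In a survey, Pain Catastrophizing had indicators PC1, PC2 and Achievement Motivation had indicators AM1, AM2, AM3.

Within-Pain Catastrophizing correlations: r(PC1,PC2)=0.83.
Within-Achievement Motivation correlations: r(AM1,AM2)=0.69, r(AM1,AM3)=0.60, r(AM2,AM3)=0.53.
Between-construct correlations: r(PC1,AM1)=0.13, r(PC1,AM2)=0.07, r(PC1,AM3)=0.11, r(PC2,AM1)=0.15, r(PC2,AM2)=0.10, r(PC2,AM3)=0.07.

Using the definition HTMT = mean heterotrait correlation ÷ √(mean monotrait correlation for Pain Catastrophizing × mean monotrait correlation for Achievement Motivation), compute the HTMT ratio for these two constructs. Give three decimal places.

0.148

Between-construct mean = 0.63/6 = 0.1050.
Mean within-PC = 0.83/1 = 0.8300; mean within-AM = 1.82/3 = 0.6067.
Geometric mean = √(0.8300 × 0.6067) = 0.7096.
HTMT = 0.1050 / 0.7096 = 0.148.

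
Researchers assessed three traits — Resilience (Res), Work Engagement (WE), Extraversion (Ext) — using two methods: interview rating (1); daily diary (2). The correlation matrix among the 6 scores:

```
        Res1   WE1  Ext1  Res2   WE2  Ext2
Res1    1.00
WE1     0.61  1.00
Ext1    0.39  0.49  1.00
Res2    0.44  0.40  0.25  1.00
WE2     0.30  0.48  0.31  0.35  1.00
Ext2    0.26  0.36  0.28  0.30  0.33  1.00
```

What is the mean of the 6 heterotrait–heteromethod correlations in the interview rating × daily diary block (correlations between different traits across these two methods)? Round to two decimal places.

HTHM values (method 1 × method 2): 0.30, 0.26, 0.40, 0.36, 0.25, 0.31; mean = 1.88/6 = 0.31.

0.31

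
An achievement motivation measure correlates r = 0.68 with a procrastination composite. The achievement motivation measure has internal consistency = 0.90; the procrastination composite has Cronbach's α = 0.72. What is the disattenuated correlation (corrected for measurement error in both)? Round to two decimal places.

0.84

r_true = r_obs / √(r_xx · r_yy) = 0.68 / √(0.90 × 0.72) = 0.68 / √0.6480 = 0.68 / 0.8050 ≈ 0.84.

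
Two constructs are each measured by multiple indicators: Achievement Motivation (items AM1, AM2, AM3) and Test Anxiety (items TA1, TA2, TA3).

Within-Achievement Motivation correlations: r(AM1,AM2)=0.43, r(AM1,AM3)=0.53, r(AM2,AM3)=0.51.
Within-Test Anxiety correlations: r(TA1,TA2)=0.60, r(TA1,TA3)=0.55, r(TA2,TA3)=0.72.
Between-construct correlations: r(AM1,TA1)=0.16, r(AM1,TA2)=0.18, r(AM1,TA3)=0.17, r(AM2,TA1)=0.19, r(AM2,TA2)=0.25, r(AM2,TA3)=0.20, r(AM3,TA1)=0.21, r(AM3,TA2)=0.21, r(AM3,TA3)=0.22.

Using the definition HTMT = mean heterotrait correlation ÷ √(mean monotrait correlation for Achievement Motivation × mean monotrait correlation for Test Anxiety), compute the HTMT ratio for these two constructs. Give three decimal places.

Between-construct mean = 1.79/9 = 0.1989.
Mean within-AM = 1.47/3 = 0.4900; mean within-TA = 1.87/3 = 0.6233.
Geometric mean = √(0.4900 × 0.6233) = 0.5526.
HTMT = 0.1989 / 0.5526 = 0.360.

0.360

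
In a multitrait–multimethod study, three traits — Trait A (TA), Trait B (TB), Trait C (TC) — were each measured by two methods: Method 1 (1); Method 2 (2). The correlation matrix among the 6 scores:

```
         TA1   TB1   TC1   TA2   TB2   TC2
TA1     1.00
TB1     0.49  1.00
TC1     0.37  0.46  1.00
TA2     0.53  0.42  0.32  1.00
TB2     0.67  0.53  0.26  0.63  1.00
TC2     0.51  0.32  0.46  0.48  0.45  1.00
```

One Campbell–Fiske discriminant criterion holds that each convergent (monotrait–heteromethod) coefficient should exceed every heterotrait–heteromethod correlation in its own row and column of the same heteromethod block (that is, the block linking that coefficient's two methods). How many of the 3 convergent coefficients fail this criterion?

3

Checking each validity diagonal entry against its comparison values:
TA (methods 1·2): 0.53 vs {0.67, 0.42, 0.51, 0.32} → fail.
TB (methods 1·2): 0.53 vs {0.42, 0.67, 0.32, 0.26} → fail.
TC (methods 1·2): 0.46 vs {0.32, 0.51, 0.26, 0.32} → fail.
3 of 3 fail.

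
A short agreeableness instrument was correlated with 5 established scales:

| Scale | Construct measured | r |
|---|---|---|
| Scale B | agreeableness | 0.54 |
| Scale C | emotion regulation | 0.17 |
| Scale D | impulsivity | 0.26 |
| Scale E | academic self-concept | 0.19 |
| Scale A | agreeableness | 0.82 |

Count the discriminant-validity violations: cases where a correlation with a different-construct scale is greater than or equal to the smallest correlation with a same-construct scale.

Convergent (same construct = agreeableness): Scale B, Scale A.
Smallest convergent = 0.54. Discriminant values: 0.17, 0.26, 0.19; count ≥ 0.54 → 0.

0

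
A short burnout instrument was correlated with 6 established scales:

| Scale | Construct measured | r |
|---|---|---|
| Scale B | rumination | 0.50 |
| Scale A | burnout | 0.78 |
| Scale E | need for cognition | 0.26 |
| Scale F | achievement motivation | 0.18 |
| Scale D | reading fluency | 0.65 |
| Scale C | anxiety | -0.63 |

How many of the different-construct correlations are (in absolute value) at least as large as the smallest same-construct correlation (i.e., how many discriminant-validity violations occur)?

Convergent (same construct = burnout): Scale A.
Smallest convergent = 0.78. Discriminant |r|: 0.50, 0.26, 0.18, 0.65, 0.63; count ≥ 0.78 → 0.

0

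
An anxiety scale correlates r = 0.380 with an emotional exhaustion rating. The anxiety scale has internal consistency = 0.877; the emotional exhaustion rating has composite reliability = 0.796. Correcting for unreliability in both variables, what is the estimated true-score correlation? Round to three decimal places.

r_true = r_obs / √(r_xx · r_yy) = 0.380 / √(0.877 × 0.796) = 0.380 / √0.698092 = 0.380 / 0.8355 ≈ 0.455.

0.455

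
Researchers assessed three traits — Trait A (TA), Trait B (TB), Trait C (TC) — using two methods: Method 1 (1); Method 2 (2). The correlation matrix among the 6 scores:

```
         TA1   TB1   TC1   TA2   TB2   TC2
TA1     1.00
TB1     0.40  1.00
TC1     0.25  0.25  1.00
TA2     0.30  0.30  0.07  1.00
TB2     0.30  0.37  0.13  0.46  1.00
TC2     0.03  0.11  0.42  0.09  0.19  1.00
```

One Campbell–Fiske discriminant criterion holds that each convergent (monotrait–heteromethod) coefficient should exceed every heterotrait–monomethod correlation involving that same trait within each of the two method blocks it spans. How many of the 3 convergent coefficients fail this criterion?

2

Checking each validity diagonal entry against its comparison values:
TA (methods 1·2): 0.30 vs {0.40, 0.46, 0.25, 0.09} → fail.
TB (methods 1·2): 0.37 vs {0.40, 0.46, 0.25, 0.19} → fail.
TC (methods 1·2): 0.42 vs {0.25, 0.09, 0.25, 0.19} → pass.
2 of 3 fail.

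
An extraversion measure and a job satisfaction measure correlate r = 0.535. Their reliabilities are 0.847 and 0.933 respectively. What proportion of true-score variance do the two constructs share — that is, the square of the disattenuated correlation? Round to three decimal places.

0.362

Disattenuated r = 0.535 / √(0.847 × 0.933) = 0.535 / 0.8890 = 0.6018.
Shared true-score variance = 0.6018² = 0.3622 ≈ 0.362.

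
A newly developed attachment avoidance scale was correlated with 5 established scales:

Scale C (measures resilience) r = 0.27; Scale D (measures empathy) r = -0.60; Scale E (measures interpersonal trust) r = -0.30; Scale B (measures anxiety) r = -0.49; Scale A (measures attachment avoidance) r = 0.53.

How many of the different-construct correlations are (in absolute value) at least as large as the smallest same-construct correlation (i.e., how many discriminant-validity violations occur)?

1

Convergent (same construct = attachment avoidance): Scale A.
Smallest convergent = 0.53. Discriminant |r|: 0.27, 0.60, 0.30, 0.49; count ≥ 0.53 → 1.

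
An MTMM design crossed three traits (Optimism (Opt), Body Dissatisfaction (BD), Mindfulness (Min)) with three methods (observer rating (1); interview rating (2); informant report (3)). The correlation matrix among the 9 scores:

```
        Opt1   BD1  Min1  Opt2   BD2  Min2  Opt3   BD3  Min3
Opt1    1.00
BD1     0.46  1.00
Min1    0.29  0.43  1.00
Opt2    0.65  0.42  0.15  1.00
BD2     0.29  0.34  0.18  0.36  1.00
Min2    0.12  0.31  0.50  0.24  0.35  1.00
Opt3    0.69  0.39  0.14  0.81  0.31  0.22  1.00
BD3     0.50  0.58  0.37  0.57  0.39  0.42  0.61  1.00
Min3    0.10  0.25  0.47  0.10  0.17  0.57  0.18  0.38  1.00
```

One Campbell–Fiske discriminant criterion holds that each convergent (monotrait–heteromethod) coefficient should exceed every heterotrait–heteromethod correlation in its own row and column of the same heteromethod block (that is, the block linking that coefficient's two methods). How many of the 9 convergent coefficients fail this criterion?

Each convergent coefficient versus the relevant comparison correlations:
Opt (methods 1·2): 0.65 vs {0.29, 0.42, 0.12, 0.15} → pass.
Opt (methods 1·3): 0.69 vs {0.50, 0.39, 0.10, 0.14} → pass.
Opt (methods 2·3): 0.81 vs {0.57, 0.31, 0.10, 0.22} → pass.
BD (methods 1·2): 0.34 vs {0.42, 0.29, 0.31, 0.18} → fail.
BD (methods 1·3): 0.58 vs {0.39, 0.50, 0.25, 0.37} → pass.
BD (methods 2·3): 0.39 vs {0.31, 0.57, 0.17, 0.42} → fail.
Min (methods 1·2): 0.50 vs {0.15, 0.12, 0.18, 0.31} → pass.
Min (methods 1·3): 0.47 vs {0.14, 0.10, 0.37, 0.25} → pass.
Min (methods 2·3): 0.57 vs {0.22, 0.10, 0.42, 0.17} → pass.
2 of 9 fail.

2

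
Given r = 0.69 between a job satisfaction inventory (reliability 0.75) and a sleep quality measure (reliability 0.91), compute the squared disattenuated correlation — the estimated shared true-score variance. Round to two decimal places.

Disattenuated r = 0.69 / √(0.75 × 0.91) = 0.69 / 0.8261 = 0.8352.
Shared true-score variance = 0.8352² = 0.6976 ≈ 0.70.

0.70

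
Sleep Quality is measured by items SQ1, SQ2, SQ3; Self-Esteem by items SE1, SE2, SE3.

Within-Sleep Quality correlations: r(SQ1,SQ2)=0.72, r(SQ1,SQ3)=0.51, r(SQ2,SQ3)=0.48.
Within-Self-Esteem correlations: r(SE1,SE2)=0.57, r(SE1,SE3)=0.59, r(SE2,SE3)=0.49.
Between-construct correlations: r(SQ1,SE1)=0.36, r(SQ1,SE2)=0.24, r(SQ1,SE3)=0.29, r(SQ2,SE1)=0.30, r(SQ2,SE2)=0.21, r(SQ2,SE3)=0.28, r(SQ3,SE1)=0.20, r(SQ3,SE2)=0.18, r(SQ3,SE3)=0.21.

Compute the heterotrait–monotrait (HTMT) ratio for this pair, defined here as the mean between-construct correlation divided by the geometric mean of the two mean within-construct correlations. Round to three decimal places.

Between-construct mean = 2.27/9 = 0.2522.
Mean within-SQ = 1.71/3 = 0.5700; mean within-SE = 1.65/3 = 0.5500.
Geometric mean = √(0.5700 × 0.5500) = 0.5599.
HTMT = 0.2522 / 0.5599 = 0.450.

0.450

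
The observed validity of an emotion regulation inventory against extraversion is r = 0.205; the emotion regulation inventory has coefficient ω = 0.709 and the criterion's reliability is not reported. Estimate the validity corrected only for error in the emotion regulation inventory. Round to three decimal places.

0.243

Single correction: r_c = r_obs / √r_xx = 0.205 / √0.709 = 0.205 / 0.8420 ≈ 0.243.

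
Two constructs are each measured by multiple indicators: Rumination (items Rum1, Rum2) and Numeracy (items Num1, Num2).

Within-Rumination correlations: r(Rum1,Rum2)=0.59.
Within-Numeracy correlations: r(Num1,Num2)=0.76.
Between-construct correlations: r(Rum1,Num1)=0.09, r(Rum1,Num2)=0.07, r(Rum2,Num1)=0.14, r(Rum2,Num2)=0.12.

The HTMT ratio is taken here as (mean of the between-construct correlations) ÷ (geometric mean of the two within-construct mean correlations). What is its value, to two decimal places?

Mean between = 0.42/4 = 0.1050.
Mean within-Rum = 0.59/1 = 0.5900; mean within-Num = 0.76/1 = 0.7600.
Geometric mean = √(0.5900 × 0.7600) = 0.6696.
HTMT = 0.1050 / 0.6696 = 0.16.

0.16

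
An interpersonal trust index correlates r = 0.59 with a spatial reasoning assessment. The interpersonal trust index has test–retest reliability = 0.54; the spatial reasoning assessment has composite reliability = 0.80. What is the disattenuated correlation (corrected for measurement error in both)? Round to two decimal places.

r_true = r_obs / √(r_xx · r_yy) = 0.59 / √(0.54 × 0.80) = 0.59 / √0.4320 = 0.59 / 0.6573 ≈ 0.90.

0.90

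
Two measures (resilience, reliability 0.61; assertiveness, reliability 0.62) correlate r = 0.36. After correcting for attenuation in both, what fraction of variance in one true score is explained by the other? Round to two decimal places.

Disattenuated r = 0.36 / √(0.61 × 0.62) = 0.36 / 0.6150 = 0.5854.
Shared true-score variance = 0.5854² = 0.3427 ≈ 0.34.

0.34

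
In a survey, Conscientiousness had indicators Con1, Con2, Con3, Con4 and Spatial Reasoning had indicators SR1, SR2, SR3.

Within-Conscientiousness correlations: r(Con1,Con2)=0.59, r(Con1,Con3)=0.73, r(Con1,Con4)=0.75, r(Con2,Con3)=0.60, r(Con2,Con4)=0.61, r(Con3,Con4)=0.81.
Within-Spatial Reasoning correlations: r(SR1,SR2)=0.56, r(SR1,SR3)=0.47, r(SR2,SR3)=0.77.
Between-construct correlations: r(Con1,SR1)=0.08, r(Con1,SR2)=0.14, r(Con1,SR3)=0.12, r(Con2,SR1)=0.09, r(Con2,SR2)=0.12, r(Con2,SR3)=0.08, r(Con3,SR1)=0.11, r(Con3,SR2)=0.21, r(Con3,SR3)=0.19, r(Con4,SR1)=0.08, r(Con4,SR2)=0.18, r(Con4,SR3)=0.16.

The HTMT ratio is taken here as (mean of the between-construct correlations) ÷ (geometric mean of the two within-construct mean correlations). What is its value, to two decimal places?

0.20

Between-construct mean = 1.56/12 = 0.1300.
Mean within-Con = 4.09/6 = 0.6817; mean within-SR = 1.80/3 = 0.6000.
Geometric mean = √(0.6817 × 0.6000) = 0.6395.
HTMT = 0.1300 / 0.6395 = 0.20.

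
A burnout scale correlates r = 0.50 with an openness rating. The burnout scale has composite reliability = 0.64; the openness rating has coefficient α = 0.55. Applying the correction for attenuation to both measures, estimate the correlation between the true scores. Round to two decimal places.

0.84

r_true = r_obs / √(r_xx · r_yy) = 0.50 / √(0.64 × 0.55) = 0.50 / √0.3520 = 0.50 / 0.5933 ≈ 0.84.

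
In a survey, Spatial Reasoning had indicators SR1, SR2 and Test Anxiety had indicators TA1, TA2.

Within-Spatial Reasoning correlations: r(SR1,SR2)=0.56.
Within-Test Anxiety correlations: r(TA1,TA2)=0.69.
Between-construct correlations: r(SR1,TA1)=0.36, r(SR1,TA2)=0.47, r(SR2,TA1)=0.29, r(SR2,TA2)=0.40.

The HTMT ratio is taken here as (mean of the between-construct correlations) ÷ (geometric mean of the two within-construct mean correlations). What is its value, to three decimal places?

0.611

Mean between = 1.52/4 = 0.3800.
Mean within-SR = 0.56/1 = 0.5600; mean within-TA = 0.69/1 = 0.6900.
Geometric mean = √(0.5600 × 0.6900) = 0.6216.
HTMT = 0.3800 / 0.6216 = 0.611.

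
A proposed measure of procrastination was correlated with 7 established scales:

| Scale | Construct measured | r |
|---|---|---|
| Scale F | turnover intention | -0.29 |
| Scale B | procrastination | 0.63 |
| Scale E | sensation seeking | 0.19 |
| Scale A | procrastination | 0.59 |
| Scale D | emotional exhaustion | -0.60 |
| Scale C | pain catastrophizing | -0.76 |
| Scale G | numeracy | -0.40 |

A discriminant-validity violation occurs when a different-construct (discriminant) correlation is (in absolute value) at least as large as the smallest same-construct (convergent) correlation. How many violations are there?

2

Convergent (same construct = procrastination): Scale B, Scale A.
Smallest convergent = 0.59. Discriminant |r|: 0.29, 0.19, 0.60, 0.76, 0.40; count ≥ 0.59 → 2.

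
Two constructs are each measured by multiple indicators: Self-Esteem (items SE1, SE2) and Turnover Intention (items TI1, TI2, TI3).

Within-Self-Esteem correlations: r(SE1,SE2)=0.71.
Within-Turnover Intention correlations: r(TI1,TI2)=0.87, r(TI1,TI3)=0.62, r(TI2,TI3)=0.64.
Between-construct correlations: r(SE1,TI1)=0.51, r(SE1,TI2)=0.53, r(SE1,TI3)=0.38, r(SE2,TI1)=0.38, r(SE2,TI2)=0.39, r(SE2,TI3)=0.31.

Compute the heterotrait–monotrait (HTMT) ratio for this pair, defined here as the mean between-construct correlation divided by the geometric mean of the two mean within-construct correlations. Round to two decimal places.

Mean between = 2.50/6 = 0.4167.
Mean within-SE = 0.71/1 = 0.7100; mean within-TI = 2.13/3 = 0.7100.
Geometric mean = √(0.7100 × 0.7100) = 0.7100.
HTMT = 0.4167 / 0.7100 = 0.59.

0.59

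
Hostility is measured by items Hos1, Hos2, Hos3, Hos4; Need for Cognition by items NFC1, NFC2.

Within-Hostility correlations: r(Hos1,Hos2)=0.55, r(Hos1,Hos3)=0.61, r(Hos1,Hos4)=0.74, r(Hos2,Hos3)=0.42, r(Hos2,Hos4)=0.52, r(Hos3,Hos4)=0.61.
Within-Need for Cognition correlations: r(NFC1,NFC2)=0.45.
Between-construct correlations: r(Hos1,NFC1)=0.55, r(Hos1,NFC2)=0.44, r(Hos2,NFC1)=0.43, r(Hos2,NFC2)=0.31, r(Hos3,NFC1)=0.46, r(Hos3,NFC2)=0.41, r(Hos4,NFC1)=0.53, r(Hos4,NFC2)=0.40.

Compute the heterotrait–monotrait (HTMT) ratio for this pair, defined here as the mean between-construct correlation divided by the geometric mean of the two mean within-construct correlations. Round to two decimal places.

0.87

Between-construct mean = 3.53/8 = 0.4413.
Mean within-Hos = 3.45/6 = 0.5750; mean within-NFC = 0.45/1 = 0.4500.
Geometric mean = √(0.5750 × 0.4500) = 0.5087.
HTMT = 0.4413 / 0.5087 = 0.87.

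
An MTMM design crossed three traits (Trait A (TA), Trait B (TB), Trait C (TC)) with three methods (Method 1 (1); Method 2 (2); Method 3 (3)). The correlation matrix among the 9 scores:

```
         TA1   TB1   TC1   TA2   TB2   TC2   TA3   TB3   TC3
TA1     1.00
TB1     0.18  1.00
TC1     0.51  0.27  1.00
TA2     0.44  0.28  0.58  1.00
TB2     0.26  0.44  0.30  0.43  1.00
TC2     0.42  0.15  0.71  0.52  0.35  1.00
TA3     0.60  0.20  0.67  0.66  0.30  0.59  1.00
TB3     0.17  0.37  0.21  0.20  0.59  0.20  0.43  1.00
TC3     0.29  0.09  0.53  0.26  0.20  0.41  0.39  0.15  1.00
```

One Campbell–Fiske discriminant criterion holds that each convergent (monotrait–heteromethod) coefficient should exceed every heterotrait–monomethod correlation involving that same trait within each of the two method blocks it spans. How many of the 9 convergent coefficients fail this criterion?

3

Each convergent coefficient versus the relevant comparison correlations:
TA (methods 1·2): 0.44 vs {0.18, 0.43, 0.51, 0.52} → fail.
TA (methods 1·3): 0.60 vs {0.18, 0.43, 0.51, 0.39} → pass.
TA (methods 2·3): 0.66 vs {0.43, 0.43, 0.52, 0.39} → pass.
TB (methods 1·2): 0.44 vs {0.18, 0.43, 0.27, 0.35} → pass.
TB (methods 1·3): 0.37 vs {0.18, 0.43, 0.27, 0.15} → fail.
TB (methods 2·3): 0.59 vs {0.43, 0.43, 0.35, 0.15} → pass.
TC (methods 1·2): 0.71 vs {0.51, 0.52, 0.27, 0.35} → pass.
TC (methods 1·3): 0.53 vs {0.51, 0.39, 0.27, 0.15} → pass.
TC (methods 2·3): 0.41 vs {0.52, 0.39, 0.35, 0.15} → fail.
3 of 9 fail.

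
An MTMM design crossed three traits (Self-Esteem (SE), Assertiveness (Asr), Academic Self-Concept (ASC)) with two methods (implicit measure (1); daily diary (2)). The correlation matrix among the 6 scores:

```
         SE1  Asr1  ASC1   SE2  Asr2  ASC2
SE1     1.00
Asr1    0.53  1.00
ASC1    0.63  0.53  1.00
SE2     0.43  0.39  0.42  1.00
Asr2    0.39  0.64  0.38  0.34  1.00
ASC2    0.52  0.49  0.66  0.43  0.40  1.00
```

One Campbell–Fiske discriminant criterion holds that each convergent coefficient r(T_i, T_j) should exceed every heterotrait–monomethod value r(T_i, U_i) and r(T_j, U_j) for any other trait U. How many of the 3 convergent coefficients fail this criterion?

1

Each convergent coefficient versus the relevant comparison correlations:
SE (methods 1·2): 0.43 vs {0.53, 0.34, 0.63, 0.43} → fail.
Asr (methods 1·2): 0.64 vs {0.53, 0.34, 0.53, 0.40} → pass.
ASC (methods 1·2): 0.66 vs {0.63, 0.43, 0.53, 0.40} → pass.
1 of 3 fail.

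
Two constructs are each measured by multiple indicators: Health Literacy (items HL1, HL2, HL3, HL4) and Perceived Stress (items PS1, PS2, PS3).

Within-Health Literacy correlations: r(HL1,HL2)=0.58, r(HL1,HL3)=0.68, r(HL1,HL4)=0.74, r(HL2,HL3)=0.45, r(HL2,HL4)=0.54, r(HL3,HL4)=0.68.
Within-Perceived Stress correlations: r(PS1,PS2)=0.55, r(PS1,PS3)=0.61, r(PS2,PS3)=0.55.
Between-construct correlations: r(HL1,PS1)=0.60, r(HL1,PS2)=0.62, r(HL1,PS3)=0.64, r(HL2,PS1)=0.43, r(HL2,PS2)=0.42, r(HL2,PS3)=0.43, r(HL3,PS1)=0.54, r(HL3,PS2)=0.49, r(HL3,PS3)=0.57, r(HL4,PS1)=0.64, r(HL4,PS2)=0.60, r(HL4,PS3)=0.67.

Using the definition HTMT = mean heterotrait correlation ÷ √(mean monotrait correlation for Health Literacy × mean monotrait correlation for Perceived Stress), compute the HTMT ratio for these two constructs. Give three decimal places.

Mean heterotrait r = 6.65/12 = 0.5542.
Mean within-HL = 3.67/6 = 0.6117; mean within-PS = 1.71/3 = 0.5700.
Geometric mean = √(0.6117 × 0.5700) = 0.5905.
HTMT = 0.5542 / 0.5905 = 0.939.

0.939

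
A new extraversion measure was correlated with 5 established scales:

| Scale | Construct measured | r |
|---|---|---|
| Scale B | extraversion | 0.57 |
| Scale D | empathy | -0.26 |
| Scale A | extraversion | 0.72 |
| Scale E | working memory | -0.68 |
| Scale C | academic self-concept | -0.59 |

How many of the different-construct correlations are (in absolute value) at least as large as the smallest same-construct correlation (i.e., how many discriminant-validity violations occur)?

Convergent (same construct = extraversion): Scale B, Scale A.
Smallest convergent = 0.57. Discriminant |r|: 0.26, 0.68, 0.59; count ≥ 0.57 → 2.

2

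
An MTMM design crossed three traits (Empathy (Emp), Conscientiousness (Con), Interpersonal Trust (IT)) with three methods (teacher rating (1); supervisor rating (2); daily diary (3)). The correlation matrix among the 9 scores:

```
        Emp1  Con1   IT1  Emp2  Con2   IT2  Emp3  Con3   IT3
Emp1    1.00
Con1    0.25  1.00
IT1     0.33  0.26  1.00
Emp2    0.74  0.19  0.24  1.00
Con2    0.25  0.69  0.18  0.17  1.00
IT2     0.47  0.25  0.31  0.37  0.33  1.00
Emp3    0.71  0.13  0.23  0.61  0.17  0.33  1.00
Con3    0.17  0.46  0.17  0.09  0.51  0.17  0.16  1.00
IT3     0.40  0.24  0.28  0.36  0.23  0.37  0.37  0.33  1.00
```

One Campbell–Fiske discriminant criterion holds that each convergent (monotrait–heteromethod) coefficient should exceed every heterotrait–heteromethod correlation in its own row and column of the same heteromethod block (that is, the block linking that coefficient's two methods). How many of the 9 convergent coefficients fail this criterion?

Checking each validity diagonal entry against its comparison values:
Emp (methods 1·2): 0.74 vs {0.25, 0.19, 0.47, 0.24} → pass.
Emp (methods 1·3): 0.71 vs {0.17, 0.13, 0.40, 0.23} → pass.
Emp (methods 2·3): 0.61 vs {0.09, 0.17, 0.36, 0.33} → pass.
Con (methods 1·2): 0.69 vs {0.19, 0.25, 0.25, 0.18} → pass.
Con (methods 1·3): 0.46 vs {0.13, 0.17, 0.24, 0.17} → pass.
Con (methods 2·3): 0.51 vs {0.17, 0.09, 0.23, 0.17} → pass.
IT (methods 1·2): 0.31 vs {0.24, 0.47, 0.18, 0.25} → fail.
IT (methods 1·3): 0.28 vs {0.23, 0.40, 0.17, 0.24} → fail.
IT (methods 2·3): 0.37 vs {0.33, 0.36, 0.17, 0.23} → pass.
2 of 9 fail.

2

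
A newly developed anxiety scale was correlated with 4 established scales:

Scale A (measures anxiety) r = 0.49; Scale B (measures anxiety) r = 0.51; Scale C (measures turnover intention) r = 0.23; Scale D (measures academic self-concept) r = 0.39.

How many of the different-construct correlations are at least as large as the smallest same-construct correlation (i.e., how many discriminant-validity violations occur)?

Convergent (same construct = anxiety): Scale A, Scale B.
Smallest convergent = 0.49. Discriminant values: 0.23, 0.39; count ≥ 0.49 → 0.

0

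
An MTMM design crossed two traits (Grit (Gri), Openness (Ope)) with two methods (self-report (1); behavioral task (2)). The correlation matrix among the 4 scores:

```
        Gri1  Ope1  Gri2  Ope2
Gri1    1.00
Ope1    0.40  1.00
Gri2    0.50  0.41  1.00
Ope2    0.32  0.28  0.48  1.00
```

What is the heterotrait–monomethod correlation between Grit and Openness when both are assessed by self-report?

0.40

Different traits, same method: r(Gri1, Ope1) = 0.40.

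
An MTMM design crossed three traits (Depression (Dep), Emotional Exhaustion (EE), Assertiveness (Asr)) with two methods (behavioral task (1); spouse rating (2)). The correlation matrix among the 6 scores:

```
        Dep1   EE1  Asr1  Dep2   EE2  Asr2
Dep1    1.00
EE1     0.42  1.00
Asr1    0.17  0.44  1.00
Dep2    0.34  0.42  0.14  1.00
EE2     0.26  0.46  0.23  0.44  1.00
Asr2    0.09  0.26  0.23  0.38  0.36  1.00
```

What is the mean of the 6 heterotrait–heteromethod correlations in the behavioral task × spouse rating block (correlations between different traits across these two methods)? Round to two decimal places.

HTHM values (method 1 × method 2): 0.26, 0.09, 0.42, 0.26, 0.14, 0.23; mean = 1.40/6 = 0.23.

0.23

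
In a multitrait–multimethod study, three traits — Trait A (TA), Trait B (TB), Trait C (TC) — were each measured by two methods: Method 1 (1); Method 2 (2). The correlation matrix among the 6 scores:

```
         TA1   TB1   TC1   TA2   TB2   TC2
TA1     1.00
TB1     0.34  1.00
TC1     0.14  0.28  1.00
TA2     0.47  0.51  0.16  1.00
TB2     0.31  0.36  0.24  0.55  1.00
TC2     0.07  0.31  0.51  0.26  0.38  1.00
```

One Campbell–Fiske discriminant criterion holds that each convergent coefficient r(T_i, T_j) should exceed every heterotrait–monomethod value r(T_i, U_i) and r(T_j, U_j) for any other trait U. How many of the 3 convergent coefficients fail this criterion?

2

Convergent coefficients and their comparison sets:
TA (methods 1·2): 0.47 vs {0.34, 0.55, 0.14, 0.26} → fail.
TB (methods 1·2): 0.36 vs {0.34, 0.55, 0.28, 0.38} → fail.
TC (methods 1·2): 0.51 vs {0.14, 0.26, 0.28, 0.38} → pass.
2 of 3 fail.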